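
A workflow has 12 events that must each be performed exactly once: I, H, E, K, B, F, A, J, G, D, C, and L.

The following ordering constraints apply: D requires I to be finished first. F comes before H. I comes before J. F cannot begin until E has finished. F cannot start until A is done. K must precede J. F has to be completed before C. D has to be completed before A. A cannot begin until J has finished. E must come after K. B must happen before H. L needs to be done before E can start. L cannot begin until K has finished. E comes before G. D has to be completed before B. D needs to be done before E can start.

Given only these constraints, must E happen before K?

No

In fact the dependencies run the other way: K → E.
So E never precedes K.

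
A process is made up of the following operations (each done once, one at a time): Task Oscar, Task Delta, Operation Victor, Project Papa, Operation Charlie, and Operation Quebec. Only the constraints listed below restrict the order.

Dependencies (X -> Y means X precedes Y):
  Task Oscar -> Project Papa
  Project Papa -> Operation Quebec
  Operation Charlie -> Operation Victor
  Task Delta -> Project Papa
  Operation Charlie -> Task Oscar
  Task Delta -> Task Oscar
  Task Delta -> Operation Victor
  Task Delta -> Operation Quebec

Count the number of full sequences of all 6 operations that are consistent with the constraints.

8

The operations with no prerequisites are Task Delta, Operation Charlie; any of them can be placed first.
Counting all ways to extend the partial order to a total order gives 8.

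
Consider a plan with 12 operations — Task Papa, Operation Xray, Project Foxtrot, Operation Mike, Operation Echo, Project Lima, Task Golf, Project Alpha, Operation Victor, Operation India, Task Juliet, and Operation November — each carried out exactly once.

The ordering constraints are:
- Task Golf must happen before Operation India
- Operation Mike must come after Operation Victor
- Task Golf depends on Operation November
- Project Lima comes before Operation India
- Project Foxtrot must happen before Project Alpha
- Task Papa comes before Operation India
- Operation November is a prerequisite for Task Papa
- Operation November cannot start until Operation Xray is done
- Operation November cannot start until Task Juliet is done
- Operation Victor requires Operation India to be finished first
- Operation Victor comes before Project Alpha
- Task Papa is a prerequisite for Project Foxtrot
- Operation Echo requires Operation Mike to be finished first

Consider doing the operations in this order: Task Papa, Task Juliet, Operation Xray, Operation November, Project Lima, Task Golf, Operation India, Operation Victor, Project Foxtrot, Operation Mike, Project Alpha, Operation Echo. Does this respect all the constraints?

Here Operation November comes after Task Papa.
Since Operation November is required before Task Papa, the ordering is invalid.

No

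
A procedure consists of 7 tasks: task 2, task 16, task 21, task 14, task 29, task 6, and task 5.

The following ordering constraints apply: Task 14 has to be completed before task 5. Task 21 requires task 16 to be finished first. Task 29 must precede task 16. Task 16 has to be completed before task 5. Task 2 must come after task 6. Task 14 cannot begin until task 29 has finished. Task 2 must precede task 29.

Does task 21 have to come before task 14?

No

No chain of constraints connects task 21 to task 14 in either direction.
A valid ordering placing task 14 before task 21 exists, so the answer is no.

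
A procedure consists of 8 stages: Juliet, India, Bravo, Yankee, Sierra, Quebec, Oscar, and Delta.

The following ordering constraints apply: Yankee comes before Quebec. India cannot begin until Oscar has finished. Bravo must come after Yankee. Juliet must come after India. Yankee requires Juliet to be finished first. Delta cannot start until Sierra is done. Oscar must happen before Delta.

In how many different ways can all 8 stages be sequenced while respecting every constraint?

The stages with no prerequisites are Sierra, Oscar; any of them can be placed first.
Enumerating by repeatedly choosing an available stage (one whose prerequisites are all placed) gives 54 distinct complete orderings.

54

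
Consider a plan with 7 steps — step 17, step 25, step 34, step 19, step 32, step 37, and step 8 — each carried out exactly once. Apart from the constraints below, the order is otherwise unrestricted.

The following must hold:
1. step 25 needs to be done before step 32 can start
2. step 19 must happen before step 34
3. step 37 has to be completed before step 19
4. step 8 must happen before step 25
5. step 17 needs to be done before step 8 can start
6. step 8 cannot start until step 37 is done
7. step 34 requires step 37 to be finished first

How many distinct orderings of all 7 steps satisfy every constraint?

25

2 steps have no prerequisites (step 17, step 37), so any of them could come first.
Enumerating by repeatedly choosing an available step (one whose prerequisites are all placed) gives 25 distinct complete orderings.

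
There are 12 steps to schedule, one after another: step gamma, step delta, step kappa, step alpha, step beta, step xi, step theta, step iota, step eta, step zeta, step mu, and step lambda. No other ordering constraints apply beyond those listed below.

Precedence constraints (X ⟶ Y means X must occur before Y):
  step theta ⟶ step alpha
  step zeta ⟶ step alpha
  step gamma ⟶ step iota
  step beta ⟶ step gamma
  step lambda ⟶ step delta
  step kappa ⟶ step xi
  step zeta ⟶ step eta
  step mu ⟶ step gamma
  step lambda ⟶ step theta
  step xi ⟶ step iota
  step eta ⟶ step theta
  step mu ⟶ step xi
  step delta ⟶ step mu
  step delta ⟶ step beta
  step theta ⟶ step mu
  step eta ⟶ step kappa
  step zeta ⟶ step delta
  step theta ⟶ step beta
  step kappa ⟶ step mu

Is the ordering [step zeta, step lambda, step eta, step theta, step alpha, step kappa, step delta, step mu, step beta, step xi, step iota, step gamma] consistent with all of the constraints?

The sequence places step iota ahead of step gamma.
That contradicts the constraint that step gamma must precede step iota.

No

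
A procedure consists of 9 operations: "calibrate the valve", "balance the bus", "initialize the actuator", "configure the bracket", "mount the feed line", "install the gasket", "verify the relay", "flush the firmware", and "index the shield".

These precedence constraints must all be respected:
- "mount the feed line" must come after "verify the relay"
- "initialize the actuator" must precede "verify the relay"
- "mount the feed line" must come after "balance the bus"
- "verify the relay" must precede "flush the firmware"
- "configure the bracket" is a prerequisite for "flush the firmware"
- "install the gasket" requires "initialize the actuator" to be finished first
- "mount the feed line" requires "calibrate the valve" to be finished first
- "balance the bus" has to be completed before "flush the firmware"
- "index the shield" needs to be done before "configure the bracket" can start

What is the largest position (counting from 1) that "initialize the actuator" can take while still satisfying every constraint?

The operations that are forced after "initialize the actuator", directly or by a chain of constraints, are "mount the feed line", "install the gasket", "verify the relay", "flush the firmware". That's 4 operations.
With 4 mandatory successors out of 9 operations total, the latest slot for "initialize the actuator" is 9−4 = 5, and it's reachable by doing all non-successors before "initialize the actuator".

5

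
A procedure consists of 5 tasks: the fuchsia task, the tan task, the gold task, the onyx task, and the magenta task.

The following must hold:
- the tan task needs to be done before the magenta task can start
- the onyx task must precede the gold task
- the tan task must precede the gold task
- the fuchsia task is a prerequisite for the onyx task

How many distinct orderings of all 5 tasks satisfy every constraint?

9

The tasks with no prerequisites are the fuchsia task, the tan task; any of them can be placed first.
Counting all ways to extend the partial order to a total order gives 9.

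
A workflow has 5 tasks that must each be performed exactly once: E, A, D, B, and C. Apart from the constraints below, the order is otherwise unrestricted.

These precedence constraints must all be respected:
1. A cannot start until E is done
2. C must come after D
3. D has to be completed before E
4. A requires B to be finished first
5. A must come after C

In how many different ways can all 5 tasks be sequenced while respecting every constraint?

2 tasks have no prerequisites (D, B), so any of them could come first.
Enumerating by repeatedly choosing an available task (one whose prerequisites are all placed) gives 8 distinct complete orderings.

8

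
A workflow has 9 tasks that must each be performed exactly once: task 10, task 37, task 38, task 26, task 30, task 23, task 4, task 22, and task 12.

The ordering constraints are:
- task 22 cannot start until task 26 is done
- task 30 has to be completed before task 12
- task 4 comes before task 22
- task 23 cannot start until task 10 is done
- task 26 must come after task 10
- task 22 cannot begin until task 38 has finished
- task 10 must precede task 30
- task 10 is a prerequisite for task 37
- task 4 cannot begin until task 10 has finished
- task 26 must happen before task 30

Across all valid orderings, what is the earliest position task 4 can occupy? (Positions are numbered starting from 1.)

The only task forced before task 4 (directly or transitively) is task 10.
So at minimum 1 task comes before task 4, putting task 4 no earlier than position 2. That position is achievable by scheduling exactly that predecessor first.

2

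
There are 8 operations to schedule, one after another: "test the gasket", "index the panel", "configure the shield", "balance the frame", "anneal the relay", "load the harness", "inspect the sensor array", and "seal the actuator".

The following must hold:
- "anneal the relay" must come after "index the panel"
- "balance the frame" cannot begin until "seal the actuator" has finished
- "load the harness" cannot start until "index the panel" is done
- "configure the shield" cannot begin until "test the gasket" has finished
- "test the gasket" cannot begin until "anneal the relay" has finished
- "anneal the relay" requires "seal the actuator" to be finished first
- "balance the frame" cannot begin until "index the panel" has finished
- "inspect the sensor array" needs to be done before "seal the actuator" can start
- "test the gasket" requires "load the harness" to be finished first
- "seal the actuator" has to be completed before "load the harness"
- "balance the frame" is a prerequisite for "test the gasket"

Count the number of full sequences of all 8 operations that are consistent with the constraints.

18

The operations with no prerequisites are "index the panel", "inspect the sensor array"; any of them can be placed first.
Counting all ways to extend the partial order to a total order gives 18.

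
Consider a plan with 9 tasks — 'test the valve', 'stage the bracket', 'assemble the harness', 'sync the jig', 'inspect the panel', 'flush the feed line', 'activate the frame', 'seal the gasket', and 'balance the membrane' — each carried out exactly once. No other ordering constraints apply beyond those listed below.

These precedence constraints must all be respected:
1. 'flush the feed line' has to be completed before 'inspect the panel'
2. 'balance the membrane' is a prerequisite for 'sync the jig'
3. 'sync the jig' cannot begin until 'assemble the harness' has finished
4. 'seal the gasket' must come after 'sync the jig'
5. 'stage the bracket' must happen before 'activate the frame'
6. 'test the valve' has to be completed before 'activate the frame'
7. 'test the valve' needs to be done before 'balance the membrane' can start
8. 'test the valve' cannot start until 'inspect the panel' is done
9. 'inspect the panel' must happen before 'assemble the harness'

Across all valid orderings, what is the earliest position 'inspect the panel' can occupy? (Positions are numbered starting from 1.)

The only task forced before 'inspect the panel' (directly or transitively) is 'flush the feed line'.
With 1 mandatory predecessor, the earliest 'inspect the panel' can sit is position 1+1 = 2, and placing just that one first achieves it.

2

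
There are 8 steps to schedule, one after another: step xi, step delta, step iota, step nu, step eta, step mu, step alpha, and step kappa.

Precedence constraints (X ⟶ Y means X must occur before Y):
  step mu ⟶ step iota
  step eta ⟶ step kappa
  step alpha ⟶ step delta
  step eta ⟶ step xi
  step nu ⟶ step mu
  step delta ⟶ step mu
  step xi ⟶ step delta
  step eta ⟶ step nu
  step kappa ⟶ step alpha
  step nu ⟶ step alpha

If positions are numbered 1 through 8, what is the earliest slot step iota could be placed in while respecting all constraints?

Every step that must precede step iota has to come before it. Tracing all chains that end at step iota, those steps are: step xi, step delta, step nu, step eta, step mu, step alpha, step kappa — 7 in total.
With 7 mandatory predecessors, the earliest step iota can sit is position 7+1 = 8, and placing just those 7 first achieves it.

8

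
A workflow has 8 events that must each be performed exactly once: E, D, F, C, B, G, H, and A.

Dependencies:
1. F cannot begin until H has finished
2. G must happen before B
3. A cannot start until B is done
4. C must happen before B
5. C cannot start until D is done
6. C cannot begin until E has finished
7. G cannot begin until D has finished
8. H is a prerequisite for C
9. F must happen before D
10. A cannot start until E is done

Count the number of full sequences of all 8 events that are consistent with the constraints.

9

2 events have no prerequisites (E, H), so any of them could come first.
Counting all ways to extend the partial order to a total order gives 9.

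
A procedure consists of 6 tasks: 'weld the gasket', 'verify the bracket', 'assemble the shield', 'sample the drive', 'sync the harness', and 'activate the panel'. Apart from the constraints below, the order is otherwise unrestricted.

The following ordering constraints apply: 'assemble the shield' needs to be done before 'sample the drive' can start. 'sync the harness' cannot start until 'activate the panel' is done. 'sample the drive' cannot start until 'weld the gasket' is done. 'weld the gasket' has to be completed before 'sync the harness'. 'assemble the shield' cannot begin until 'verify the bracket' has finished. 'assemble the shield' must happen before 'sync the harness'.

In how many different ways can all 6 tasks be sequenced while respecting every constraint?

The tasks with no prerequisites are 'weld the gasket', 'verify the bracket', 'activate the panel'; any of them can be placed first.
Counting all ways to extend the partial order to a total order gives 27.

27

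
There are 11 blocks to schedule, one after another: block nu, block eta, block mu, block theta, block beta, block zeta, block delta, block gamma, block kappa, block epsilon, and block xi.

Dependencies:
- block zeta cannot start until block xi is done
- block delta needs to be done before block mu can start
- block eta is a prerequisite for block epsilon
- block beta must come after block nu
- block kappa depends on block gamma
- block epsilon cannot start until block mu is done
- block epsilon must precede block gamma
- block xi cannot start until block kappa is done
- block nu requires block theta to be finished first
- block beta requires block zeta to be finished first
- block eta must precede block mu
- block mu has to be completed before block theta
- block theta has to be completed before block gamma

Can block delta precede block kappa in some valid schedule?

Block delta is actually forced before block kappa by the constraints, so certainly some valid ordering has block delta first.

Yes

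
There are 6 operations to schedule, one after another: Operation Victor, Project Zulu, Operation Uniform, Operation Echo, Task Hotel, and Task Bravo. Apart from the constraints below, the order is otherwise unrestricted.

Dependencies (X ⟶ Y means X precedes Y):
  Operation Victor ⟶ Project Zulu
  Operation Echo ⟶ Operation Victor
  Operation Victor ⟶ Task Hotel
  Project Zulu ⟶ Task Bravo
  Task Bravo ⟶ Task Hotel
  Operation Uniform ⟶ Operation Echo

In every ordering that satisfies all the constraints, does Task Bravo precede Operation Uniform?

The constraints actually force Operation Uniform before Task Bravo (via Operation Uniform → Operation Echo → Operation Victor → Project Zulu → Task Bravo), not the other way around.
So Task Bravo never precedes Operation Uniform.

No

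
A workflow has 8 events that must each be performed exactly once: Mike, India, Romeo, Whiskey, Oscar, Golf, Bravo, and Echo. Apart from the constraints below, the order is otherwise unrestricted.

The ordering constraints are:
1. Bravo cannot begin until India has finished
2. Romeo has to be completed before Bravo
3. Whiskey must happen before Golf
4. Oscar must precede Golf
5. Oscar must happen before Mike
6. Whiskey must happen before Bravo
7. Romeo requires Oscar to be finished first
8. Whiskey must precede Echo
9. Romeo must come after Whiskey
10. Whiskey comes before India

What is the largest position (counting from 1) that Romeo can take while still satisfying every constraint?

7

Following the constraints forward from Romeo, its only required successor is Bravo.
So at least 1 event follows Romeo, putting Romeo no later than position 7. That position is achievable by scheduling everything else first.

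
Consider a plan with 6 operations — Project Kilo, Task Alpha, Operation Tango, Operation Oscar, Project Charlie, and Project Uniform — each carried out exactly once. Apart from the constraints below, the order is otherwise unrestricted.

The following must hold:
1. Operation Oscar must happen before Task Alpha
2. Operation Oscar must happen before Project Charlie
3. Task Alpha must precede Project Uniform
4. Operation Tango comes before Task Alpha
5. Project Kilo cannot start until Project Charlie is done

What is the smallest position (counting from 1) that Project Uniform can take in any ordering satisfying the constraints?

4

Every operation that must precede Project Uniform has to come before it. Tracing all chains that end at Project Uniform, those operations are: Task Alpha, Operation Tango, Operation Oscar — 3 in total.
With 3 mandatory predecessors, the earliest Project Uniform can sit is position 3+1 = 4, and placing just those 3 first achieves it.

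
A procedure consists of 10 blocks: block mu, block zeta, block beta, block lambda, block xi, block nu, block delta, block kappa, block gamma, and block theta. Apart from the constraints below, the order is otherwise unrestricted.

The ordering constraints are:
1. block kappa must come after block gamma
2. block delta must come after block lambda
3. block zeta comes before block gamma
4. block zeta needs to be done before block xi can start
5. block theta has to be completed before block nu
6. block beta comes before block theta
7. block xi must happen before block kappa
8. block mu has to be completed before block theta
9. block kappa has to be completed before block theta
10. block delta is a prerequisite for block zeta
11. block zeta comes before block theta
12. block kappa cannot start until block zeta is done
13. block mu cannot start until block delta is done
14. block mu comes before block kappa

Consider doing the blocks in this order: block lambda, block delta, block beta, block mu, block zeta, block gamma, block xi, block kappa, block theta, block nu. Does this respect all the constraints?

Yes

Checking each listed constraint against this order: for instance, block beta is in position 3 and block theta in position 9, so that constraint holds — and the remaining constraints check out the same way.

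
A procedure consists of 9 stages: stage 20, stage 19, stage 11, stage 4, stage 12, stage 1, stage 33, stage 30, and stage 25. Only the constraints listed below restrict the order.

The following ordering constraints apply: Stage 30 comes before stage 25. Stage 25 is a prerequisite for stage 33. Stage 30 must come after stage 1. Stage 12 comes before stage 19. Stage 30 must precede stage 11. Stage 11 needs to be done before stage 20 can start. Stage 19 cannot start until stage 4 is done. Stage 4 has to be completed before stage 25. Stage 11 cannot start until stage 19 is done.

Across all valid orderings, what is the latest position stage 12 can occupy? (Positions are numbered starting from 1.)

Every stage that must follow stage 12 has to come after it. Tracing all chains starting from stage 12, those stages are: stage 20, stage 19, stage 11 — 3 in total.
So at least 3 stages follow stage 12, putting stage 12 no later than position 6. That position is achievable by scheduling everything else first.

6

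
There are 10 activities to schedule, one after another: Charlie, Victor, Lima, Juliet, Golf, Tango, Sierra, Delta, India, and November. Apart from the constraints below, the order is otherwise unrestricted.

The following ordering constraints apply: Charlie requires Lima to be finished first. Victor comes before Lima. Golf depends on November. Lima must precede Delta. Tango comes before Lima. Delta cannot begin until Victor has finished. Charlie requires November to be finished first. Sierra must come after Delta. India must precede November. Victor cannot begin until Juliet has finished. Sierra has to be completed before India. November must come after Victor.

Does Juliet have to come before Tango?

Juliet and Tango are not related by any chain of constraints.
A valid ordering placing Tango before Juliet exists, so the answer is no.

No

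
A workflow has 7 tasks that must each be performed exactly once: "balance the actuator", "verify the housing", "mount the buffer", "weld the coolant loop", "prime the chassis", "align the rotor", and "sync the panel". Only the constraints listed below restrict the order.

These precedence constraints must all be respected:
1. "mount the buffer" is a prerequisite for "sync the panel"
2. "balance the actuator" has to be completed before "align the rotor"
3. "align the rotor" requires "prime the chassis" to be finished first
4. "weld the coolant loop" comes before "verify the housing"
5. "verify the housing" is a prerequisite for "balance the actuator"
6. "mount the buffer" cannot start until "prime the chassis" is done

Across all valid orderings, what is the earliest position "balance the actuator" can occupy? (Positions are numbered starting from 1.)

Every task that must precede "balance the actuator" has to come before it. Tracing all chains that end at "balance the actuator", those tasks are: "verify the housing", "weld the coolant loop" — 2 in total.
With 2 mandatory predecessors, the earliest "balance the actuator" can sit is position 2+1 = 3, and placing just those 2 first achieves it.

3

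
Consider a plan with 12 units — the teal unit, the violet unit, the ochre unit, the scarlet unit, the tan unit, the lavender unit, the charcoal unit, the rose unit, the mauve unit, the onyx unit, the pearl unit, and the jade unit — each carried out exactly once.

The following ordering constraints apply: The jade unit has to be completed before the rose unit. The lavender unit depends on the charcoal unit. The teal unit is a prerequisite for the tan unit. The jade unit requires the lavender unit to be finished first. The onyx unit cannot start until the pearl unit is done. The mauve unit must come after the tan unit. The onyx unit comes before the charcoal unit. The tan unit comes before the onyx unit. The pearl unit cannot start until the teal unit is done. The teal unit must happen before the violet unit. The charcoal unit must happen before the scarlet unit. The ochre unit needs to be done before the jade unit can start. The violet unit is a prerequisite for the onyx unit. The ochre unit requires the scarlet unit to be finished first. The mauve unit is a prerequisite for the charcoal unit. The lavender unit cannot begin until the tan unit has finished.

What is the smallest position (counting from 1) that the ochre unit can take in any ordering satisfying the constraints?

The units that are forced before the ochre unit, directly or transitively, are the teal unit, the violet unit, the scarlet unit, the tan unit, the charcoal unit, the mauve unit, the onyx unit, the pearl unit. That's 8 units.
So at minimum 8 units come before the ochre unit, putting the ochre unit no earlier than position 9. That position is achievable by scheduling exactly those predecessors first.

9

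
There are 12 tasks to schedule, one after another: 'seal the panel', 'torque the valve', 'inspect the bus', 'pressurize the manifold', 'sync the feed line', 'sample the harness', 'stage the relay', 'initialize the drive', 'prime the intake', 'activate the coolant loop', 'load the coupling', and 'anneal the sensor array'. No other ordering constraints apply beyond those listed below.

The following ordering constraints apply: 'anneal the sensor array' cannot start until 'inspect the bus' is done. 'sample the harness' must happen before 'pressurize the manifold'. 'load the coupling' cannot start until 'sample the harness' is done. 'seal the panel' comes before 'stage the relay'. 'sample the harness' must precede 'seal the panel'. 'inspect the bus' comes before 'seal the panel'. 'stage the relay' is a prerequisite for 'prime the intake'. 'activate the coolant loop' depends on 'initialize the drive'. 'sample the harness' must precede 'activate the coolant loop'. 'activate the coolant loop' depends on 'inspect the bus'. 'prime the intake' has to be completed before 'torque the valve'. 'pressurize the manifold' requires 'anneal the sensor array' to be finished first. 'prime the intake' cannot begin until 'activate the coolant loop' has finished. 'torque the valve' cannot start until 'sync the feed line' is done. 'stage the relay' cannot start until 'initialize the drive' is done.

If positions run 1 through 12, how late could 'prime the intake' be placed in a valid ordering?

11

The only task forced after 'prime the intake' (directly or by a chain) is 'torque the valve'.
With 1 mandatory successor out of 12 tasks total, the latest slot for 'prime the intake' is 12−1 = 11, and it's reachable by doing all non-successors before 'prime the intake'.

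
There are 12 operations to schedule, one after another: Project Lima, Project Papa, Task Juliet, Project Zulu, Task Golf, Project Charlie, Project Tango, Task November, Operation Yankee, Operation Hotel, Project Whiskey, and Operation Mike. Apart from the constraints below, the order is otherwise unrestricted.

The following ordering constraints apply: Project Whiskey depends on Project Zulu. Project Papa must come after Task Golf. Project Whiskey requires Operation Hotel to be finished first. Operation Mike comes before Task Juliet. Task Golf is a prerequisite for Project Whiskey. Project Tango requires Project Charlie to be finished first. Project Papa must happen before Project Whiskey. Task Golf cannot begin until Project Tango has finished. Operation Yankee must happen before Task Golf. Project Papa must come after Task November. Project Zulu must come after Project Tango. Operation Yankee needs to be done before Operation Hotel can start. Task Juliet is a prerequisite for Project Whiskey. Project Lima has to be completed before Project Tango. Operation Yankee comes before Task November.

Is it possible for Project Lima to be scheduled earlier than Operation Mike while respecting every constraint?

The constraints leave Project Lima and Operation Mike unordered relative to each other; nothing requires Operation Mike earlier.
So a valid ordering placing Project Lima earlier than Operation Mike exists.

Yes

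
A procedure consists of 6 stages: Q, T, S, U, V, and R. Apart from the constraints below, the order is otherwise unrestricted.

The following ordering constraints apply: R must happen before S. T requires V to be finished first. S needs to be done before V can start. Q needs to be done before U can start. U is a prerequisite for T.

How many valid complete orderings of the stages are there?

10

The stages with no prerequisites are Q, R; any of them can be placed first.
Counting all ways to extend the partial order to a total order gives 10.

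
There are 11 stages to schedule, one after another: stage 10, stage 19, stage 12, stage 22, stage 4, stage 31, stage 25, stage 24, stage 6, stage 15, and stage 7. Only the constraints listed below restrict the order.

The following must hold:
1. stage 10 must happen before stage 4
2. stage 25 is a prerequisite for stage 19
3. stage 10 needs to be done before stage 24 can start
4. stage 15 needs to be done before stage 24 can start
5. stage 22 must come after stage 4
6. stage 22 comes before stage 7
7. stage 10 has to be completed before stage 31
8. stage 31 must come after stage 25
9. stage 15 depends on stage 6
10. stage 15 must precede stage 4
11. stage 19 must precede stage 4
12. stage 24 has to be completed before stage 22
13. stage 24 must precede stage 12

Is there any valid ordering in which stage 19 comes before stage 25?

Following stage 25 → stage 19, stage 25 must precede stage 19 in every valid ordering.
Hence stage 19 can never be scheduled before stage 25.

No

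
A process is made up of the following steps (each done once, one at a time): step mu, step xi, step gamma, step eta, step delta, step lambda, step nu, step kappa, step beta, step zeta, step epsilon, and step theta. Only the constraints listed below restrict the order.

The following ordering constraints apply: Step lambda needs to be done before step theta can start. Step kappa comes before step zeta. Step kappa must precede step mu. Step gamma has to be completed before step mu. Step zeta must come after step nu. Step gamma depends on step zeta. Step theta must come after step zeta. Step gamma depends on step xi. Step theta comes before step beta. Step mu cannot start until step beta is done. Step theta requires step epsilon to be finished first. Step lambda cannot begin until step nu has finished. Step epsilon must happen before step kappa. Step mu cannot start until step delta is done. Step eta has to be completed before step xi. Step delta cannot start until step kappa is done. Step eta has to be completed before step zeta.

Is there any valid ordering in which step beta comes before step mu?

Yes

Every valid ordering already has step beta before step mu (the constraints require it), so in particular at least one does.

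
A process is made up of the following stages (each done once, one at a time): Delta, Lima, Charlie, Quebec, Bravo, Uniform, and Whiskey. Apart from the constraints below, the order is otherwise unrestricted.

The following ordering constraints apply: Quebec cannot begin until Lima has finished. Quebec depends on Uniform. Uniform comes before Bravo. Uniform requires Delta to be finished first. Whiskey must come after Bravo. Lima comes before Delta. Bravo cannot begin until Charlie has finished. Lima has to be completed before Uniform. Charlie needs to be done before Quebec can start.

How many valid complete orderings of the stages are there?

2 stages have no prerequisites (Lima, Charlie), so any of them could come first.
Counting all ways to extend the partial order to a total order gives 12.

12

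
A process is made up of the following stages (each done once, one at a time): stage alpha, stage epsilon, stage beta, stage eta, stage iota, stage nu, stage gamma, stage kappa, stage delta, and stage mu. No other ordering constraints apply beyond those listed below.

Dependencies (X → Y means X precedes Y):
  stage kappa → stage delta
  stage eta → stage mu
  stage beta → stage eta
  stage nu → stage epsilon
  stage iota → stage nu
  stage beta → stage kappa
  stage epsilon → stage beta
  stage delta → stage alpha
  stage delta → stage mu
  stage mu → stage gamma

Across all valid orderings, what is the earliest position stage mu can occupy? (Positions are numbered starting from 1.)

Every stage that must precede stage mu has to come before it. Tracing all chains that end at stage mu, those stages are: stage epsilon, stage beta, stage eta, stage iota, stage nu, stage kappa, stage delta — 7 in total.
With 7 mandatory predecessors, the earliest stage mu can sit is position 7+1 = 8, and placing just those 7 first achieves it.

8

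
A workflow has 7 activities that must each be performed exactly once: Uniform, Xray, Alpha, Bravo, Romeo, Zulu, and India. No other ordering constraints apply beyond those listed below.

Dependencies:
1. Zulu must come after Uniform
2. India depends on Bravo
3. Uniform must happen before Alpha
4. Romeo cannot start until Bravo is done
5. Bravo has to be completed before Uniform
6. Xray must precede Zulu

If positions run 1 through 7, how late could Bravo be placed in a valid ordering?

2

The activities that are forced after Bravo, directly or by a chain of constraints, are Uniform, Alpha, Romeo, Zulu, India. That's 5 activities.
With 5 mandatory successors out of 7 activities total, the latest slot for Bravo is 7−5 = 2, and it's reachable by doing all non-successors before Bravo.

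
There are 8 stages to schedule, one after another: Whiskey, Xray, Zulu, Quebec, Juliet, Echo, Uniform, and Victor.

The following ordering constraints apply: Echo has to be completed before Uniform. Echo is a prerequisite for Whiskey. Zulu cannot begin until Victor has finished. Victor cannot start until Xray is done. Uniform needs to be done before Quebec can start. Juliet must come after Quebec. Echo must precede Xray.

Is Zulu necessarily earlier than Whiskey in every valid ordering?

Zulu and Whiskey are not related by any chain of constraints.
There exist valid orderings with Whiskey before Zulu, so Zulu is not required to come first.

No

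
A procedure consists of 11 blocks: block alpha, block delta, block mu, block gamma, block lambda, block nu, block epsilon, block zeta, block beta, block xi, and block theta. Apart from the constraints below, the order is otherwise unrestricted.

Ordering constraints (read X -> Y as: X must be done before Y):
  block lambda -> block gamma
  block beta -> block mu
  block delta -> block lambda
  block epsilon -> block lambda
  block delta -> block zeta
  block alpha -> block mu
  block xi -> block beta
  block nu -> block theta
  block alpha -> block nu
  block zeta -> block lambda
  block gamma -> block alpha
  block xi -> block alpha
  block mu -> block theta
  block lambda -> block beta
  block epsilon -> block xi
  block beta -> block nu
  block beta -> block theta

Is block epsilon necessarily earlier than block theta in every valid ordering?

Yes

Following the dependencies: block epsilon → block xi → block beta → block theta.
Hence block epsilon necessarily comes before block theta.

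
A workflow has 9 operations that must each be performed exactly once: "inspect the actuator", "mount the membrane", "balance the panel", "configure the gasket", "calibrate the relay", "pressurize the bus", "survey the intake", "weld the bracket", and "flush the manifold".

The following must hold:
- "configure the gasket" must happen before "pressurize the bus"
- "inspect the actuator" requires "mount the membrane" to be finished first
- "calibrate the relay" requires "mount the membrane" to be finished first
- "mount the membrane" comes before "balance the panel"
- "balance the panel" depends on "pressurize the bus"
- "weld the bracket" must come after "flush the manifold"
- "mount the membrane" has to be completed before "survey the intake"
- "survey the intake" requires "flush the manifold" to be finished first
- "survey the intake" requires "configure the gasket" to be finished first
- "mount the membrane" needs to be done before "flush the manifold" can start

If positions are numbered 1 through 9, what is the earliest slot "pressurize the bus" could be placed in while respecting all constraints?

2

The only operation forced before "pressurize the bus" (directly or transitively) is "configure the gasket".
With 1 mandatory predecessor, the earliest "pressurize the bus" can sit is position 1+1 = 2, and placing just that one first achieves it.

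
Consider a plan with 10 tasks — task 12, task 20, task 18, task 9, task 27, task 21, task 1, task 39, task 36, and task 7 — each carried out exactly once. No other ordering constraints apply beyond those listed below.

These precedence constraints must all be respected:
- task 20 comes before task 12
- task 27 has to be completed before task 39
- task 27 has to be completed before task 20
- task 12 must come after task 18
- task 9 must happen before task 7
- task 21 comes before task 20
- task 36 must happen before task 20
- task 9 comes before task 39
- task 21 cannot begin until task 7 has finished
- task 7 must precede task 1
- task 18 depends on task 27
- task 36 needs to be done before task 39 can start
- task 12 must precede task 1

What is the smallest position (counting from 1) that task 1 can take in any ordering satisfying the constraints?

Working backwards through the constraints from task 1, its full set of required predecessors is task 12, task 20, task 18, task 9, task 27, task 21, task 36, task 7 — 8 of them.
So at minimum 8 tasks come before task 1, putting task 1 no earlier than position 9. That position is achievable by scheduling exactly those predecessors first.

9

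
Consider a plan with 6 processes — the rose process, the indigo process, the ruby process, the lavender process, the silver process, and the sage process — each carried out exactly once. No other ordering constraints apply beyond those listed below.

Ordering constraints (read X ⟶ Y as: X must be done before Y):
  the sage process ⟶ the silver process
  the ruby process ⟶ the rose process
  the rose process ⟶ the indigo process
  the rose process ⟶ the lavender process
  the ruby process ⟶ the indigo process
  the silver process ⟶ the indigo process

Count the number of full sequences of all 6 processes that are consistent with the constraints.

16

2 processes have no prerequisites (the ruby process, the sage process), so any of them could come first.
Enumerating by repeatedly choosing an available process (one whose prerequisites are all placed) gives 16 distinct complete orderings.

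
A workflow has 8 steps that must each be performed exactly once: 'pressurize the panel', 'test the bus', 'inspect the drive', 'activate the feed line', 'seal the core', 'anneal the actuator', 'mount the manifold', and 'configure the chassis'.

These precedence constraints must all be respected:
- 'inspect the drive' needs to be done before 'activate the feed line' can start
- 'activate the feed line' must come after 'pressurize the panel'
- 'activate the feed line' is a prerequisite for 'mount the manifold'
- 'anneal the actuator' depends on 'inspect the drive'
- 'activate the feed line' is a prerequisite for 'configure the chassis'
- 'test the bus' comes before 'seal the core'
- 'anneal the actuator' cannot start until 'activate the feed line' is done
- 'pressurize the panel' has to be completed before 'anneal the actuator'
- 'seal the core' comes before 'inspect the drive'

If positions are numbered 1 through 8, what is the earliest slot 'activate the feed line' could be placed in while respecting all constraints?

5

Working backwards through the constraints from 'activate the feed line', its full set of required predecessors is 'pressurize the panel', 'test the bus', 'inspect the drive', 'seal the core' — 4 of them.
With 4 mandatory predecessors, the earliest 'activate the feed line' can sit is position 4+1 = 5, and placing just those 4 first achieves it.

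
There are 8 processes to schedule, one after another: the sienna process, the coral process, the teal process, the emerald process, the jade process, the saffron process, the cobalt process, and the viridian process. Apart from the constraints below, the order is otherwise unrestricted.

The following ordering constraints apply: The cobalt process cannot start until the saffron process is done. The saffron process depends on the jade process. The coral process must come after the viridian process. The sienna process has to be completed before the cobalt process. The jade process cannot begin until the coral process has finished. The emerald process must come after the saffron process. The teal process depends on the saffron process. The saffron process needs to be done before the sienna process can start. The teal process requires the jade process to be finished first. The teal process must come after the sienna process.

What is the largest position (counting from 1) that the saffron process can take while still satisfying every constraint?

Following every chain forward from the saffron process, the processes that must come later are the sienna process, the teal process, the emerald process, the cobalt process — 4 of them.
So at least 4 processes follow the saffron process, putting the saffron process no later than position 4. That position is achievable by scheduling everything else first.

4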